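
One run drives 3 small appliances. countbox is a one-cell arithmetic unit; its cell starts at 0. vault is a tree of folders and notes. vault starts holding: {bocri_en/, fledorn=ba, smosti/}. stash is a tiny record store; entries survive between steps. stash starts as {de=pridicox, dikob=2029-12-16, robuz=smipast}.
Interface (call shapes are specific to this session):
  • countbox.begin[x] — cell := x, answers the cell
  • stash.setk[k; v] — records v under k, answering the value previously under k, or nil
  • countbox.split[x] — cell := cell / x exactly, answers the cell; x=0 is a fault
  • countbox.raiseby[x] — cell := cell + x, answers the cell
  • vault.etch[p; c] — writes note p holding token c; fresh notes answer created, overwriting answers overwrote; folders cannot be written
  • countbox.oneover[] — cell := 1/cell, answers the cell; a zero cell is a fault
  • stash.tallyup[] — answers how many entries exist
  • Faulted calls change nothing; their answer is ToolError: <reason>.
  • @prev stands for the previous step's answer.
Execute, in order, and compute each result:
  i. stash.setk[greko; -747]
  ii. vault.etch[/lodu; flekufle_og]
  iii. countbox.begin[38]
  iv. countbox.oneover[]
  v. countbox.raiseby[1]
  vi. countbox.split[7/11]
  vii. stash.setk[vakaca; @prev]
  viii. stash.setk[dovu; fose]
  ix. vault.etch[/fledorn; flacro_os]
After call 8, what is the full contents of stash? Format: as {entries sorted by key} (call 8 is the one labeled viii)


Answer: {de=pridicox, dikob=2029-12-16, dovu=fose, greko=-747, robuz=smipast, vakaca=429/266}

Derivation:
Invoking stash.setk on k='greko', v='-747', → nil.
Next I call vault.etch on p='/lodu', c='flekufle_og', — result: created.
Calling countbox.begin on x='38', giving 38.
Using countbox.oneover(): 1/38.
Now I run countbox.raiseby on x='1', → 39/38.
Using countbox.split on x='7/11', — result: 429/266.
I invoke stash.setk on k='vakaca', v='@prev', and get nil.
Next I call stash.setk on k='dovu', v='fose', and get nil.
Next I call vault.etch on p='/fledorn', c='flacro_os', — result: overwrote.


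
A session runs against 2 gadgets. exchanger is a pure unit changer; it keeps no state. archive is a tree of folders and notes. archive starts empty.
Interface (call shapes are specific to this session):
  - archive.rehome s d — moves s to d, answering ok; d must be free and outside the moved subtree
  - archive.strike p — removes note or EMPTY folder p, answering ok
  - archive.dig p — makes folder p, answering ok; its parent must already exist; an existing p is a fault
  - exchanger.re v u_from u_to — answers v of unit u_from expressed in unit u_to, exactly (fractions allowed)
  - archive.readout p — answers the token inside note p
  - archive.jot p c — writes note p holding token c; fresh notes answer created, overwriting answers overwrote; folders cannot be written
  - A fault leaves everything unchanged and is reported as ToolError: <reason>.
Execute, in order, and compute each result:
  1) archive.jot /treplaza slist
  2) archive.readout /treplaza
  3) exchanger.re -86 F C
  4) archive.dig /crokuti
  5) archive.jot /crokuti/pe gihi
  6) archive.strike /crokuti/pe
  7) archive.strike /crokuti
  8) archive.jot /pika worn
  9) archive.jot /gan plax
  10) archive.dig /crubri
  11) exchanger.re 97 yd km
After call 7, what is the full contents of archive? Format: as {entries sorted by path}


~$ jot p: /treplaza c: slist
  created
~$ readout p: /treplaza
  slist
~$ re v: -86 u_from: F u_to: C
  -590/9
~$ dig p: /crokuti
  ok
~$ jot p: /crokuti/pe c: gihi
  created
~$ strike p: /crokuti/pe
  ok
~$ strike p: /crokuti
  ok
~$ jot p: /pika c: worn
  created
~$ jot p: /gan c: plax
  created
~$ dig p: /crubri
  ok
~$ re v: 97 u_from: yd u_to: km
  110871/1250000

Answer: {treplaza=slist}


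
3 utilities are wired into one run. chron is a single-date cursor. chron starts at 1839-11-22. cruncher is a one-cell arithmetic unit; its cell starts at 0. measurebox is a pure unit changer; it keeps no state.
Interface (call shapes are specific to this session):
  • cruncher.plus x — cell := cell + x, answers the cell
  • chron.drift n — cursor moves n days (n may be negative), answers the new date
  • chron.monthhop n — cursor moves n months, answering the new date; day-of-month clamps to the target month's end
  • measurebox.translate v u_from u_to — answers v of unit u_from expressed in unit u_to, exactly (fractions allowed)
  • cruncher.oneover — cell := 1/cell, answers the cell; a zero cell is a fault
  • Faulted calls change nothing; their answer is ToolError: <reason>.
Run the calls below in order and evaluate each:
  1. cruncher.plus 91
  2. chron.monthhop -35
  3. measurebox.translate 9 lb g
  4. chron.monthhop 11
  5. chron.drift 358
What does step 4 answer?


Answer: 1837-11-22

Derivation:
·→ cruncher.plus(91)
·← 91
·→ chron.monthhop(-35)
·← 1836-12-22
·→ measurebox.translate(9, lb, g)
·← 408233133/100000
·→ chron.monthhop(11)
·← 1837-11-22
·→ chron.drift(358)
·← 1838-11-15


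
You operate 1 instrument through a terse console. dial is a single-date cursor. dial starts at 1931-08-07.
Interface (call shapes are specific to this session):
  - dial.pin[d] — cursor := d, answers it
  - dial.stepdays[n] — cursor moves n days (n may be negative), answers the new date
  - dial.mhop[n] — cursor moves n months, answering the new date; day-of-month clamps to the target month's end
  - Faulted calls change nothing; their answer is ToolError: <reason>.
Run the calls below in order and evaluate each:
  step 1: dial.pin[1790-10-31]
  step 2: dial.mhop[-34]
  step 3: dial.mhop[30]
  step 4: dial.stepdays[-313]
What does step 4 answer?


% pin d→1790-10-31
= 1790-10-31
% mhop n→-34
= 1787-12-31
% mhop n→30
= 1790-06-30
% stepdays n→-313
= 1789-08-21

Answer: 1789-08-21


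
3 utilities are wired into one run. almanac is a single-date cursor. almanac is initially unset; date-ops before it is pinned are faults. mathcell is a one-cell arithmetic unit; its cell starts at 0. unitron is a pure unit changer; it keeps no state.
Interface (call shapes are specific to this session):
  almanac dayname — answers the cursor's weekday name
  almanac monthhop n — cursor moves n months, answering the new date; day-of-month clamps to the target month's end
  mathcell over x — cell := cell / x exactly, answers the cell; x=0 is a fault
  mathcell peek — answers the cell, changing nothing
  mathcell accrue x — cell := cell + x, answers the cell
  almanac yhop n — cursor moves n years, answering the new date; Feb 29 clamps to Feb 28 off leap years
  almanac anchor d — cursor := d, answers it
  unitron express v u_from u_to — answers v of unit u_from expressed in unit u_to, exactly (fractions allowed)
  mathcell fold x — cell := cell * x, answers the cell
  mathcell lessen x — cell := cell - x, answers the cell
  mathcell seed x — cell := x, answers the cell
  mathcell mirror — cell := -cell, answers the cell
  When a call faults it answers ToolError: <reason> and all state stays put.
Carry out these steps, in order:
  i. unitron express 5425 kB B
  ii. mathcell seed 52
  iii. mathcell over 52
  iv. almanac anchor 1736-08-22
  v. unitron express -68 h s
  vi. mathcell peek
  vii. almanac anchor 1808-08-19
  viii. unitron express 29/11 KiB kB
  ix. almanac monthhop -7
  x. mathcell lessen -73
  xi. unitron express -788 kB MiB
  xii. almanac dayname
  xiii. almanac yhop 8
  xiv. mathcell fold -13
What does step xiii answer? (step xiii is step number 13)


Next I call unitron express on v: 5425, u_from: kB, u_to: B, which returns 5425000.
Using mathcell seed on x: 52, yielding 52.
Invoking mathcell over on x: 52: 1.
Now I run almanac anchor on d: 1736-08-22, yielding 1736-08-22.
I invoke unitron express on v: -68, u_from: h, u_to: s, and observe -244800.
I run mathcell peek(), giving 1.
Calling almanac anchor on d: 1808-08-19, giving 1808-08-19.
I use unitron express on v: 29/11, u_from: KiB, u_to: kB, and see 3712/1375.
I call almanac monthhop on n: -7, → 1808-01-19.
I run mathcell lessen on x: -73, which returns 74.
Then unitron express on v: -788, u_from: kB, u_to: MiB, giving -24625/32768.
I use almanac dayname(): Tuesday.
I try almanac yhop on n: 8, and see 1816-01-19.
I call mathcell fold on x: -13: -962.

Answer: 1816-01-19


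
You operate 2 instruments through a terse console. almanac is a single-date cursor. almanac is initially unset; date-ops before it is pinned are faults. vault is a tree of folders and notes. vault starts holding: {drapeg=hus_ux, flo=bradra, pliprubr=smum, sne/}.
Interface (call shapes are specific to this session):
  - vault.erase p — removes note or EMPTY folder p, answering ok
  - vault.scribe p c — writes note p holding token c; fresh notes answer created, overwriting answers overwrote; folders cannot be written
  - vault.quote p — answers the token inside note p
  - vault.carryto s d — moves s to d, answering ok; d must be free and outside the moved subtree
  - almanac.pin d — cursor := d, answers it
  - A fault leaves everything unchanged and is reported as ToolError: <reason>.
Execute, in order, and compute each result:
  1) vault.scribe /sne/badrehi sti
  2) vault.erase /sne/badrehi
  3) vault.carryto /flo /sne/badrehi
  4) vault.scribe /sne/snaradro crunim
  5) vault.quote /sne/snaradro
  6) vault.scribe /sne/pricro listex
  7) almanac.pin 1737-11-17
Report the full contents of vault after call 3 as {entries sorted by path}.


Answer: {drapeg=hus_ux, pliprubr=smum, sne/, sne/badrehi=bradra}

Derivation:
% vault.scribe p='/sne/badrehi' c='sti'
[out] created
% vault.erase p='/sne/badrehi'
[out] ok
% vault.carryto s='/flo' d='/sne/badrehi'
[out] ok
% vault.scribe p='/sne/snaradro' c='crunim'
[out] created
% vault.quote p='/sne/snaradro'
[out] crunim
% vault.scribe p='/sne/pricro' c='listex'
[out] created
% almanac.pin d='1737-11-17'
[out] 1737-11-17


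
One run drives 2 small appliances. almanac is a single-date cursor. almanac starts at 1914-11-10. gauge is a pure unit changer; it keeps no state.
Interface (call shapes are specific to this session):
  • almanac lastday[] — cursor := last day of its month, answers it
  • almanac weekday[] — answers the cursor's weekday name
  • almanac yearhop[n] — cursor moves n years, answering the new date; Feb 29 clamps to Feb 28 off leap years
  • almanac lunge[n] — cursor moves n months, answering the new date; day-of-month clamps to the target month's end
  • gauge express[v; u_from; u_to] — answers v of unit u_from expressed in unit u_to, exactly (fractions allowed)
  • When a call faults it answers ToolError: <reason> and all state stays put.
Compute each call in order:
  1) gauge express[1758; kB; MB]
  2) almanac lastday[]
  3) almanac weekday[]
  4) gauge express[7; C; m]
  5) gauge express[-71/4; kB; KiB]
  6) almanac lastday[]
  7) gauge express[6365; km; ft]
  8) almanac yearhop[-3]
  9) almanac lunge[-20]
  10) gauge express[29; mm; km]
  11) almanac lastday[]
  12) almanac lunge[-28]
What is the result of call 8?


Now I run gauge express using 1758, kB, MB, and see 879/500.
I run almanac lastday, and get 1914-11-30.
Using almanac weekday: Monday.
I try gauge express using 7, C, m: ToolError: incompatible units.
I invoke gauge express using -71/4, kB, KiB, → -8875/512.
Now I run almanac lastday(), — result: 1914-11-30.
Then gauge express using 6365, km, ft, and get 7956250000/381.
Now I run almanac yearhop using -3, yielding 1911-11-30.
I use almanac lunge using -20, and observe 1910-03-30.
Next I call gauge express using 29, mm, km, giving 29/1000000.
Then almanac lastday, → 1910-03-31.
Next I call almanac lunge using -28, giving 1907-11-30.

Answer: 1911-11-30


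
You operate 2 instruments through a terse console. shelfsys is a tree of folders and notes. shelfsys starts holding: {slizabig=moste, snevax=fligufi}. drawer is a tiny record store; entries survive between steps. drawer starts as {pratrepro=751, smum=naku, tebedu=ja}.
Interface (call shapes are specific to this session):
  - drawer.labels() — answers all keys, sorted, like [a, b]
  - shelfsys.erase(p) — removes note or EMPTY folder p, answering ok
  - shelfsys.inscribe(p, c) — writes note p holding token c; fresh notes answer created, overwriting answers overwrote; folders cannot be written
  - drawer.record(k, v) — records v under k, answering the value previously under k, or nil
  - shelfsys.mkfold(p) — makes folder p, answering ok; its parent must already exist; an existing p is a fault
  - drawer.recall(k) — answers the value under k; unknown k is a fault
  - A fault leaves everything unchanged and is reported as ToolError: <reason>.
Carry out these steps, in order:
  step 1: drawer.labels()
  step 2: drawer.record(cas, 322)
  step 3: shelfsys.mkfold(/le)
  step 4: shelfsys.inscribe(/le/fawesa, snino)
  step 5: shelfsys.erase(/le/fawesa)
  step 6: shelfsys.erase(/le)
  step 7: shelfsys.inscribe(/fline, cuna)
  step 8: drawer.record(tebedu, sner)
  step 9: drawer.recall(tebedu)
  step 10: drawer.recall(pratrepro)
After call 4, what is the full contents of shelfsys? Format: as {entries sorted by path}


>>> drawer.labels
  [pratrepro, smum, tebedu]
>>> drawer.record k→cas v→322
  nil
>>> shelfsys.mkfold p→/le
  ok
>>> shelfsys.inscribe p→/le/fawesa c→snino
  created
>>> shelfsys.erase p→/le/fawesa
  ok
>>> shelfsys.erase p→/le
  ok
>>> shelfsys.inscribe p→/fline c→cuna
  created
>>> drawer.record k→tebedu v→sner
  ja
>>> drawer.recall k→tebedu
  sner
>>> drawer.recall k→pratrepro
  751

Answer: {le/, le/fawesa=snino, slizabig=moste, snevax=fligufi}


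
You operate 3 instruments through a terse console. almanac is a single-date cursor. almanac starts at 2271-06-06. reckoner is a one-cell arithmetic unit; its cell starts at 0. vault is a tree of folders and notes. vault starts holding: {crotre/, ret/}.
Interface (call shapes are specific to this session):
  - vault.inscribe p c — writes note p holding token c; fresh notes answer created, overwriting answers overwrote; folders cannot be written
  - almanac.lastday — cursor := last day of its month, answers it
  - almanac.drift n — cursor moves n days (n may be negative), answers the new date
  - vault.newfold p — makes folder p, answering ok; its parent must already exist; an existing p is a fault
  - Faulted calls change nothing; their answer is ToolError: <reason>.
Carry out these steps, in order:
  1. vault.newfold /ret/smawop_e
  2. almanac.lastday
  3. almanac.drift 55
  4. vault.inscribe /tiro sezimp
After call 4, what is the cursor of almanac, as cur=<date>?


Do: vault.newfold[p→/ret/smawop_e]
See: ok
Do: almanac.lastday[]
See: 2271-06-30
Do: almanac.drift[n→55]
See: 2271-08-24
Do: vault.inscribe[p→/tiro; c→sezimp]
See: created

Answer: cur=2271-08-24


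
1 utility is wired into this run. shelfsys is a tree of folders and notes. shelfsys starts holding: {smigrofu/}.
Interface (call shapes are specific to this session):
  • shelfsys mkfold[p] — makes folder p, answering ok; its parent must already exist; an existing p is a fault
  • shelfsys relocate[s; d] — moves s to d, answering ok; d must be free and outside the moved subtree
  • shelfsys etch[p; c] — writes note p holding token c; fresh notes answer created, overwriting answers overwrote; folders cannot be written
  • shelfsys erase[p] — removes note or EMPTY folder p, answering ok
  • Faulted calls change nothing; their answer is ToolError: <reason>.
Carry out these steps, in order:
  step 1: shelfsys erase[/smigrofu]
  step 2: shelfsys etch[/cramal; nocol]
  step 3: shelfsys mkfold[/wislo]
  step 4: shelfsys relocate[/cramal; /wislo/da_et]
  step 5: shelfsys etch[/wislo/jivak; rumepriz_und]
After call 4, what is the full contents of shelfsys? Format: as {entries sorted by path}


Answer: {wislo/, wislo/da_et=nocol}

Derivation:
→ shelfsys erase(p='/smigrofu')
← ok
→ shelfsys etch(p='/cramal', c='nocol')
← created
→ shelfsys mkfold(p='/wislo')
← ok
→ shelfsys relocate(s='/cramal', d='/wislo/da_et')
← ok
→ shelfsys etch(p='/wislo/jivak', c='rumepriz_und')
← created


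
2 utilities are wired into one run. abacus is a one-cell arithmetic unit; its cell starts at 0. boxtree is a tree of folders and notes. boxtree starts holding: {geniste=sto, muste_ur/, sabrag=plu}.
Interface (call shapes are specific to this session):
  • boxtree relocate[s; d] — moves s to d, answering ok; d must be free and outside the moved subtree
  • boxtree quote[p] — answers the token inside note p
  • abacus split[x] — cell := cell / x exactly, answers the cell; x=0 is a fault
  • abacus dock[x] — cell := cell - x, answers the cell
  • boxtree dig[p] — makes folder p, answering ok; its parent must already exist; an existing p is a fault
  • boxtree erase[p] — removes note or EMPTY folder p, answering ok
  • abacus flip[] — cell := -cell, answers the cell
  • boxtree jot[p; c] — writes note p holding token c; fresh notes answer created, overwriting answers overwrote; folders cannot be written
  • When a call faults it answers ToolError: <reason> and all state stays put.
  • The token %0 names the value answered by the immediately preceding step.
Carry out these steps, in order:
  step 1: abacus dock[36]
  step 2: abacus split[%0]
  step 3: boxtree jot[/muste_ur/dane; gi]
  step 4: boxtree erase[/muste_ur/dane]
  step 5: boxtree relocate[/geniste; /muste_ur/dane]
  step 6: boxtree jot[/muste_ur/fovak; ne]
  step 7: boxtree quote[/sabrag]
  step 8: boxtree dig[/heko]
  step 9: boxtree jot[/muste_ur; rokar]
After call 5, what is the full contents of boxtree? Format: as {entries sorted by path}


Answer: {muste_ur/, muste_ur/dane=sto, sabrag=plu}

Derivation:
[in] abacus dock x→36
:: -36
[in] abacus split x→%0
:: 1
[in] boxtree jot p→/muste_ur/dane c→gi
:: created
[in] boxtree erase p→/muste_ur/dane
:: ok
[in] boxtree relocate s→/geniste d→/muste_ur/dane
:: ok
[in] boxtree jot p→/muste_ur/fovak c→ne
:: created
[in] boxtree quote p→/sabrag
:: plu
[in] boxtree dig p→/heko
:: ok
[in] boxtree jot p→/muste_ur c→rokar
:: ToolError: is a directory


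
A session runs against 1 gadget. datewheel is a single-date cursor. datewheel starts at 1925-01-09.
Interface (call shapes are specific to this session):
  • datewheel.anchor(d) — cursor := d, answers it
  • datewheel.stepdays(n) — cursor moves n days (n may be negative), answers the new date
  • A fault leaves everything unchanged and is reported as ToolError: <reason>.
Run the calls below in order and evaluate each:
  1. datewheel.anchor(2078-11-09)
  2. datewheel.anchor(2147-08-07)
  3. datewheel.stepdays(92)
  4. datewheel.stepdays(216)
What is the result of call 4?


Do: anchor[d: 2078-11-09]
See: 2078-11-09
Do: anchor[d: 2147-08-07]
See: 2147-08-07
Do: stepdays[n: 92]
See: 2147-11-07
Do: stepdays[n: 216]
See: 2148-06-10

Answer: 2148-06-10


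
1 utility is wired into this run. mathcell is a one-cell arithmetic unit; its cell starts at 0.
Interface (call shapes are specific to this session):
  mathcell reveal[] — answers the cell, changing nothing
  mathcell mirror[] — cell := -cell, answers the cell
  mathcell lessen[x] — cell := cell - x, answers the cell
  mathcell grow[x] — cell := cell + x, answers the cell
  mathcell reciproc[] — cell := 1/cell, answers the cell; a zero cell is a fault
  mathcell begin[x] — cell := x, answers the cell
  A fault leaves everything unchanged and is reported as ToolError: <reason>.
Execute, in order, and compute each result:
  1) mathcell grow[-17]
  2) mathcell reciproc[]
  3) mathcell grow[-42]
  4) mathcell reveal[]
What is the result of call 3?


Answer: -715/17

Derivation:
~$ mathcell grow -17
  -17
~$ mathcell reciproc
  -1/17
~$ mathcell grow -42
  -715/17
~$ mathcell reveal
  -715/17


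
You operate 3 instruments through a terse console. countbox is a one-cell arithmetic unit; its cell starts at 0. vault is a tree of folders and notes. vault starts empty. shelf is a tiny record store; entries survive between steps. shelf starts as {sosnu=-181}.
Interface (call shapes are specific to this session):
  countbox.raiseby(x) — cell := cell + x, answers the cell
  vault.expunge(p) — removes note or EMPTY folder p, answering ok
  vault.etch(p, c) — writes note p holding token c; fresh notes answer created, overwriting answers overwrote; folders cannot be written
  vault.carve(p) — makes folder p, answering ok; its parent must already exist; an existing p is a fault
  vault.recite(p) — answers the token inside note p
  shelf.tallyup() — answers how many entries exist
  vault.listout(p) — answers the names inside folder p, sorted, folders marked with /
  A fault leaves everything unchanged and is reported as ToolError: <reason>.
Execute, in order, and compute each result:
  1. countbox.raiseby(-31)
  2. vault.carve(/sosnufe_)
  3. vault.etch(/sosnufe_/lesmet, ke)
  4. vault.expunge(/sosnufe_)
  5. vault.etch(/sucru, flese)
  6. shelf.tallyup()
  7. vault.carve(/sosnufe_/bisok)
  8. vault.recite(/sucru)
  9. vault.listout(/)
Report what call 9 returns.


Answer: [sosnufe_/, sucru]

Derivation:
Step: raiseby[-31]
Result: -31
Step: carve[/sosnufe_]
Result: ok
Step: etch[/sosnufe_/lesmet; ke]
Result: created
Step: expunge[/sosnufe_]
Result: ToolError: not empty
Step: etch[/sucru; flese]
Result: created
Step: tallyup[]
Result: 1
Step: carve[/sosnufe_/bisok]
Result: ok
Step: recite[/sucru]
Result: flese
Step: listout[/]
Result: [sosnufe_/, sucru]


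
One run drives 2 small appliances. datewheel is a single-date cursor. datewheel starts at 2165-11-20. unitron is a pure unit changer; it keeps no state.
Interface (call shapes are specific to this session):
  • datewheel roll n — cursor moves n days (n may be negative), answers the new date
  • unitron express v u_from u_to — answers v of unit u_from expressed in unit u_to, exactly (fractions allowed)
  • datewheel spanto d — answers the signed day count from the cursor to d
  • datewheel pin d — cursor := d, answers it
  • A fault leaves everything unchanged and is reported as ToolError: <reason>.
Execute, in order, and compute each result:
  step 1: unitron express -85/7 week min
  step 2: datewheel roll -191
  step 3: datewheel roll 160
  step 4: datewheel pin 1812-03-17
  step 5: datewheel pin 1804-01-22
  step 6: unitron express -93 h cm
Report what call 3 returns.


Answer: 2165-10-20

Derivation:
% 1. unitron express(v: -85/7, u_from: week, u_to: min) -> -122400
% 2. datewheel roll(n: -191) -> 2165-05-13
% 3. datewheel roll(n: 160) -> 2165-10-20
% 4. datewheel pin(d: 1812-03-17) -> 1812-03-17
% 5. datewheel pin(d: 1804-01-22) -> 1804-01-22
% 6. unitron express(v: -93, u_from: h, u_to: cm) -> ToolError: incompatible units


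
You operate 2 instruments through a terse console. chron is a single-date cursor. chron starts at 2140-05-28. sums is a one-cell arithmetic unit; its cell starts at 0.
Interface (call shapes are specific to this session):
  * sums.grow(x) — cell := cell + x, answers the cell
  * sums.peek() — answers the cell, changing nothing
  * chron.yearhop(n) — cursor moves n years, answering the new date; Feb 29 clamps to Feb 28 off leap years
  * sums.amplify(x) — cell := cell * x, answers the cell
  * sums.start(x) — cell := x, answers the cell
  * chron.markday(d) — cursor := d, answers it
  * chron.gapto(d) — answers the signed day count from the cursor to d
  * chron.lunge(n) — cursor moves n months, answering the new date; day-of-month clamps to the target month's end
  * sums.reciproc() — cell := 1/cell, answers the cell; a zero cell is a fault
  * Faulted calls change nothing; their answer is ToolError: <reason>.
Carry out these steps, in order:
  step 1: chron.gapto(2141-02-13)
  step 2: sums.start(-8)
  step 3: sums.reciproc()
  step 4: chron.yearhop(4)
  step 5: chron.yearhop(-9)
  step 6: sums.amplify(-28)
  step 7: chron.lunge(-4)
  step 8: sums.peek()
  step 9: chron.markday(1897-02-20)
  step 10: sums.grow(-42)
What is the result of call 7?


[in] chron.gapto d='2141-02-13'
  261
[in] sums.start x='-8'
  -8
[in] sums.reciproc
  -1/8
[in] chron.yearhop n='4'
  2144-05-28
[in] chron.yearhop n='-9'
  2135-05-28
[in] sums.amplify x='-28'
  7/2
[in] chron.lunge n='-4'
  2135-01-28
[in] sums.peek
  7/2
[in] chron.markday d='1897-02-20'
  1897-02-20
[in] sums.grow x='-42'
  -77/2

Answer: 2135-01-28


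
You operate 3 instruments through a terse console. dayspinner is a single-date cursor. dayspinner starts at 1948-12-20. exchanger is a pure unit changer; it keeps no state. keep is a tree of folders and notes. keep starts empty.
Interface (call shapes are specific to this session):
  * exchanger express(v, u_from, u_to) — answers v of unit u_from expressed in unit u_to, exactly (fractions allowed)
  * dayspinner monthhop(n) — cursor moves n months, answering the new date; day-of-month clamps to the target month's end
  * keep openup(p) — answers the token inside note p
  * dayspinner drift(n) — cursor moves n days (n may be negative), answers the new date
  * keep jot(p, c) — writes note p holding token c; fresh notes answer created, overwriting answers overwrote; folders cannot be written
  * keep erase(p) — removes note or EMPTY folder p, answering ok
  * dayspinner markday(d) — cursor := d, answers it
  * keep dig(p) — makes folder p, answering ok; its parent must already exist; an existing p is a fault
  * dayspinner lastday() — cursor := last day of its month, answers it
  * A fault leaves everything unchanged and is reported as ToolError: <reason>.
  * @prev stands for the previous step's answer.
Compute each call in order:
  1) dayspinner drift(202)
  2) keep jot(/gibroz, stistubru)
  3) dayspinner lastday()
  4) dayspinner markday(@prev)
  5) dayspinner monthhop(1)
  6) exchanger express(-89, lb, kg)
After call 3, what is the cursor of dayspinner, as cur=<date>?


Answer: cur=1949-07-31

Derivation:
CALL dayspinner drift[n=202]
RET  1949-07-10
CALL keep jot[p=/gibroz; c=stistubru]
RET  created
CALL dayspinner lastday[]
RET  1949-07-31
CALL dayspinner markday[d=@prev]
RET  1949-07-31
CALL dayspinner monthhop[n=1]
RET  1949-08-31
CALL exchanger express[v=-89; u_from=lb; u_to=kg]
RET  -4036972093/100000000


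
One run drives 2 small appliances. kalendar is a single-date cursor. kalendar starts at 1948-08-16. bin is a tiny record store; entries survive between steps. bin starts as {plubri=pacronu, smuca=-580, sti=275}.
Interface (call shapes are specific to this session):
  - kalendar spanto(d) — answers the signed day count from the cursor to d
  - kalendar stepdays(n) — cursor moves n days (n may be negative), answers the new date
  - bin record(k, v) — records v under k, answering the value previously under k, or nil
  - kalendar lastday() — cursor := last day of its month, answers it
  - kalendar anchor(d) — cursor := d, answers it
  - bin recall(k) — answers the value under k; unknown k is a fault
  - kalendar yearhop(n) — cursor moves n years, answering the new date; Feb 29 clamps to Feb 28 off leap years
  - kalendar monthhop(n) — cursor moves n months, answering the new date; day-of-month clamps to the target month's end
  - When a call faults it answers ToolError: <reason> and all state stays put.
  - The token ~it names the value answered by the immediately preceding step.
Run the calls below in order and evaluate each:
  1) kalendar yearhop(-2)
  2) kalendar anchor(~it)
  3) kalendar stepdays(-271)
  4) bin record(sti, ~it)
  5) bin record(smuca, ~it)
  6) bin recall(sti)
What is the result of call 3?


Answer: 1945-11-18

Derivation:
# 1. kalendar yearhop(n: -2) => 1946-08-16
# 2. kalendar anchor(d: ~it) => 1946-08-16
# 3. kalendar stepdays(n: -271) => 1945-11-18
# 4. bin record(k: sti, v: ~it) => 275
# 5. bin record(k: smuca, v: ~it) => -580
# 6. bin recall(k: sti) => 1945-11-18


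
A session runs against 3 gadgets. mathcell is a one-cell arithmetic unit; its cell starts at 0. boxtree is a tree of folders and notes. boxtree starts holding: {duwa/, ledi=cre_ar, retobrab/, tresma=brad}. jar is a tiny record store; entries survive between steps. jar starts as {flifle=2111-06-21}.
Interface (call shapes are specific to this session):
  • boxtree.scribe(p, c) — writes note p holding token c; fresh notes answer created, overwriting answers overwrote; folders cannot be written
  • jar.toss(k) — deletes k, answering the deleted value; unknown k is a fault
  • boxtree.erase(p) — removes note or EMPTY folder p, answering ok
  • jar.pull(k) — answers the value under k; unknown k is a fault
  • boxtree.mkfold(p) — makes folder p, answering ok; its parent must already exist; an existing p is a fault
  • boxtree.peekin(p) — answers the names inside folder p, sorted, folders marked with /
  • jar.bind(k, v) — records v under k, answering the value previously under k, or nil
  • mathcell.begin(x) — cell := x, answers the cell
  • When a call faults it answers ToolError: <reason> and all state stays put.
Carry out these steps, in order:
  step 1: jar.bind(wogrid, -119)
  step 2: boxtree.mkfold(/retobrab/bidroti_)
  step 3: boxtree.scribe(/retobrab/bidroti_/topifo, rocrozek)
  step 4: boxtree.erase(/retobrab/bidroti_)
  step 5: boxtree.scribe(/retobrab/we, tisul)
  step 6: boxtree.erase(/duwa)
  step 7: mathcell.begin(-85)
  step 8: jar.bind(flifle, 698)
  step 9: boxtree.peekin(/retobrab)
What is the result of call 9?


I use bind(k='wogrid', v='-119'), giving nil.
I use mkfold(p='/retobrab/bidroti_'), — result: ok.
I call scribe(p='/retobrab/bidroti_/topifo', c='rocrozek'), — result: created.
Calling erase(p='/retobrab/bidroti_'), → ToolError: not empty.
I use scribe(p='/retobrab/we', c='tisul'), giving created.
Now I run erase(p='/duwa'), yielding ok.
Then begin(x='-85'), giving -85.
Next I call bind(k='flifle', v='698'), giving 2111-06-21.
Calling peekin(p='/retobrab'), and get [bidroti_/, we].

Answer: [bidroti_/, we]


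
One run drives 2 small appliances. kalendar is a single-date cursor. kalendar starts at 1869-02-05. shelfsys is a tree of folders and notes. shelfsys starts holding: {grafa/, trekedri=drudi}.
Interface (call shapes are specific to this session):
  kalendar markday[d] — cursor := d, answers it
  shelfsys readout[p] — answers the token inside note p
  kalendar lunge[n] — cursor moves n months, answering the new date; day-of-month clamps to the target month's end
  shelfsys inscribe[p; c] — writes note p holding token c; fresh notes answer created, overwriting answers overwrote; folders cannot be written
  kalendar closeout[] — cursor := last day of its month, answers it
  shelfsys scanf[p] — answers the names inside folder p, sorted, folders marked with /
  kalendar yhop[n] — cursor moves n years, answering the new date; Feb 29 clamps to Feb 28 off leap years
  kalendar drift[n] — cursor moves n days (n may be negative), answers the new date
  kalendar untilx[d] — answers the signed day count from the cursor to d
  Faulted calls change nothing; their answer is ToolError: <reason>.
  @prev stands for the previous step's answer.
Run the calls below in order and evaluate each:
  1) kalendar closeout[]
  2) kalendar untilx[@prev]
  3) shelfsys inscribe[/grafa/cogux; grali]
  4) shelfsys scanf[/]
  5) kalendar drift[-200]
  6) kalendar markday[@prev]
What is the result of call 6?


Answer: 1868-08-12

Derivation:
Do: kalendar closeout[]
See: 1869-02-28
Do: kalendar untilx[d='@prev']
See: 0
Do: shelfsys inscribe[p='/grafa/cogux'; c='grali']
See: created
Do: shelfsys scanf[p='/']
See: [grafa/, trekedri]
Do: kalendar drift[n='-200']
See: 1868-08-12
Do: kalendar markday[d='@prev']
See: 1868-08-12


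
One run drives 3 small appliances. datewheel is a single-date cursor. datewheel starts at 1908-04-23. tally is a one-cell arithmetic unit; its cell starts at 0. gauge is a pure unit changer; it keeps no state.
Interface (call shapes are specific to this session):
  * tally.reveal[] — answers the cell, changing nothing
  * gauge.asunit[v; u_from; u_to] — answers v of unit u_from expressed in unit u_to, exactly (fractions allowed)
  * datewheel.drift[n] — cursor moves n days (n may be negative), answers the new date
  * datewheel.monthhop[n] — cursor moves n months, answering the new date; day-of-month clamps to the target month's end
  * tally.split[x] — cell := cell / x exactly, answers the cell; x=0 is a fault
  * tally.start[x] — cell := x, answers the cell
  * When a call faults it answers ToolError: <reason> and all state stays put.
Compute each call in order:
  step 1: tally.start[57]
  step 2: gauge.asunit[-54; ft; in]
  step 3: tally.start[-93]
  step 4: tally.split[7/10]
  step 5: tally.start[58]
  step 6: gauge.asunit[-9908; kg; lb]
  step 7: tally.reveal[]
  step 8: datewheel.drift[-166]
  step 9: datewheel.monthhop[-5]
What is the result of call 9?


Answer: 1907-06-09

Derivation:
==> start(x=57)
<== 57
==> asunit(v=-54, u_from=ft, u_to=in)
<== -648
==> start(x=-93)
<== -93
==> split(x=7/10)
<== -930/7
==> start(x=58)
<== 58
==> asunit(v=-9908, u_from=kg, u_to=lb)
<== -990800000000/45359237
==> reveal()
<== 58
==> drift(n=-166)
<== 1907-11-09
==> monthhop(n=-5)
<== 1907-06-09


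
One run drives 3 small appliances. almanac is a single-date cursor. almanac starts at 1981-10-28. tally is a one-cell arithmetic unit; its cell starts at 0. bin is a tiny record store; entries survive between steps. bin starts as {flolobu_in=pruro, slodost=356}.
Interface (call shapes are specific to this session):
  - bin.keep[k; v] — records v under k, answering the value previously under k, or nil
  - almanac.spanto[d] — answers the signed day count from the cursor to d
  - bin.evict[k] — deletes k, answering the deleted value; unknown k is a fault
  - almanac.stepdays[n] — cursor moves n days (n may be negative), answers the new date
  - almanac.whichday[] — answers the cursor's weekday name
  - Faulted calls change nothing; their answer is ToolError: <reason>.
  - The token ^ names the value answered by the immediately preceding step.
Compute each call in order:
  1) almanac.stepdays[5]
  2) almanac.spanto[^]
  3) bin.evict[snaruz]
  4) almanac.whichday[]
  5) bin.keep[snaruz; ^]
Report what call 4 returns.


>> almanac.stepdays(n: 5)
<< 1981-11-02
>> almanac.spanto(d: ^)
<< 0
>> bin.evict(k: snaruz)
<< ToolError: no such key snaruz
>> almanac.whichday()
<< Monday
>> bin.keep(k: snaruz, v: ^)
<< nil

Answer: Monday


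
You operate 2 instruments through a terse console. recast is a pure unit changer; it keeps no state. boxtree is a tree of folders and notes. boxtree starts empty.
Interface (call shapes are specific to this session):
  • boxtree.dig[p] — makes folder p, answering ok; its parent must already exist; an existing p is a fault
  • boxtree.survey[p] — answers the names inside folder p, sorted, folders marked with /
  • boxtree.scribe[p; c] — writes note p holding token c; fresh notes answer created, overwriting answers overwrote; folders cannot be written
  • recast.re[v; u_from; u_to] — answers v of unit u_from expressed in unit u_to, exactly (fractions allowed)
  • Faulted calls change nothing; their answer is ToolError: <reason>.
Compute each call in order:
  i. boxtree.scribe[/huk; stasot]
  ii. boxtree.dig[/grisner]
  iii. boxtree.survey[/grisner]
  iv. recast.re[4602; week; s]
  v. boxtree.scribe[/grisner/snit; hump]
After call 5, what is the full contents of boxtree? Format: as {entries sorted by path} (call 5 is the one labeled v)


Answer: {grisner/, grisner/snit=hump, huk=stasot}

Derivation:
>> boxtree.scribe(p='/huk', c='stasot')
<< created
>> boxtree.dig(p='/grisner')
<< ok
>> boxtree.survey(p='/grisner')
<< []
>> recast.re(v='4602', u_from='week', u_to='s')
<< 2783289600
>> boxtree.scribe(p='/grisner/snit', c='hump')
<< created


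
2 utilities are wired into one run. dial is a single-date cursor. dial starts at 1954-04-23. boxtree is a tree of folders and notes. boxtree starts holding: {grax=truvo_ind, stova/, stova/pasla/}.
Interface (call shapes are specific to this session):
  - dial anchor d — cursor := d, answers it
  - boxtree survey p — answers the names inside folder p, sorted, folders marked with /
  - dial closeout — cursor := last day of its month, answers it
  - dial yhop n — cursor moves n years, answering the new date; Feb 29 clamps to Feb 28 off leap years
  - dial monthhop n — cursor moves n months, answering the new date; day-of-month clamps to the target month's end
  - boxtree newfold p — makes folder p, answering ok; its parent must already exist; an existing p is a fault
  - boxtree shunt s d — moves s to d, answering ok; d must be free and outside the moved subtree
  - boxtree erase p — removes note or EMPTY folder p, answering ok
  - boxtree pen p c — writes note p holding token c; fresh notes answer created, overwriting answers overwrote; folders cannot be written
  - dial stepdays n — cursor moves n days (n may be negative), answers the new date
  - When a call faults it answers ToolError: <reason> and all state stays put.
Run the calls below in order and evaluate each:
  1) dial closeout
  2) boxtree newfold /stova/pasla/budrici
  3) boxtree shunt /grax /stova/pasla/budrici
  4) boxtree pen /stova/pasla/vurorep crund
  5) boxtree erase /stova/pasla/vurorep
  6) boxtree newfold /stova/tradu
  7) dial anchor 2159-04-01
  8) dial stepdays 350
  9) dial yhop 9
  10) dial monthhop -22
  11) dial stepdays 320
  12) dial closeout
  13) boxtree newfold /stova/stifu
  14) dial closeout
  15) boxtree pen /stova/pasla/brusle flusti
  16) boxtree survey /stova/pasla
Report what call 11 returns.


! dial closeout() : 1954-04-30
! boxtree newfold(p→/stova/pasla/budrici) : ok
! boxtree shunt(s→/grax, d→/stova/pasla/budrici) : ToolError: exists
! boxtree pen(p→/stova/pasla/vurorep, c→crund) : created
! boxtree erase(p→/stova/pasla/vurorep) : ok
! boxtree newfold(p→/stova/tradu) : ok
! dial anchor(d→2159-04-01) : 2159-04-01
! dial stepdays(n→350) : 2160-03-16
! dial yhop(n→9) : 2169-03-16
! dial monthhop(n→-22) : 2167-05-16
! dial stepdays(n→320) : 2168-03-31
! dial closeout() : 2168-03-31
! boxtree newfold(p→/stova/stifu) : ok
! dial closeout() : 2168-03-31
! boxtree pen(p→/stova/pasla/brusle, c→flusti) : created
! boxtree survey(p→/stova/pasla) : [brusle, budrici/]

Answer: 2168-03-31


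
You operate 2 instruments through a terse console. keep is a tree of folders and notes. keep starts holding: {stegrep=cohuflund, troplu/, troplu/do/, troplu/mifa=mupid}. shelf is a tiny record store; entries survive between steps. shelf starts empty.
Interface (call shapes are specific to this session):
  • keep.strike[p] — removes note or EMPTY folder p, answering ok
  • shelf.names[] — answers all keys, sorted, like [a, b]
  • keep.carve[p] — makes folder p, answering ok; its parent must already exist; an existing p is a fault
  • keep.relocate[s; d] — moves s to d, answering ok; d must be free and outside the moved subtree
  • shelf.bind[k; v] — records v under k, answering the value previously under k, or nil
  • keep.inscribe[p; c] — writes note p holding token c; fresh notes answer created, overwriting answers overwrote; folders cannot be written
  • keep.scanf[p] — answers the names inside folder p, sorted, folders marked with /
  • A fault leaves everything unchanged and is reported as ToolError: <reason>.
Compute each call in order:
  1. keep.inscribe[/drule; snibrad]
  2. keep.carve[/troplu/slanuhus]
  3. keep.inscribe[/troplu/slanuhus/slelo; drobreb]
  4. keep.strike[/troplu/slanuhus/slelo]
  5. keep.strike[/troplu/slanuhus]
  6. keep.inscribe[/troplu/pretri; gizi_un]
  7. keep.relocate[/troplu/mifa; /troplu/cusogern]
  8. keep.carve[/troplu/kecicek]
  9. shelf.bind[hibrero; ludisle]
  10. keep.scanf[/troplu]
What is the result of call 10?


I invoke keep.inscribe(p=/drule, c=snibrad), and see created.
Next I call keep.carve(p=/troplu/slanuhus): ok.
Using keep.inscribe(p=/troplu/slanuhus/slelo, c=drobreb), — result: created.
Now I run keep.strike(p=/troplu/slanuhus/slelo), and get ok.
I use keep.strike(p=/troplu/slanuhus), giving ok.
I use keep.inscribe(p=/troplu/pretri, c=gizi_un), — result: created.
I invoke keep.relocate(s=/troplu/mifa, d=/troplu/cusogern), → ok.
I invoke keep.carve(p=/troplu/kecicek), and see ok.
Then shelf.bind(k=hibrero, v=ludisle), → nil.
Now I run keep.scanf(p=/troplu): [cusogern, do/, kecicek/, pretri].

Answer: [cusogern, do/, kecicek/, pretri]
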